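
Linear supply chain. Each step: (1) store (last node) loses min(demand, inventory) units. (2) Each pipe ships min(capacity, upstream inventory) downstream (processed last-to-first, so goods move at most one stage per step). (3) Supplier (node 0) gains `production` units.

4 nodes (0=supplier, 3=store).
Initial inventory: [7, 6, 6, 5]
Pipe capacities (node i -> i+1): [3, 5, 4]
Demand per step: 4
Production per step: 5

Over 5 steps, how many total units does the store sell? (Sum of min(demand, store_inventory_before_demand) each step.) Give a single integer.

Answer: 20

Derivation:
Step 1: sold=4 (running total=4) -> [9 4 7 5]
Step 2: sold=4 (running total=8) -> [11 3 7 5]
Step 3: sold=4 (running total=12) -> [13 3 6 5]
Step 4: sold=4 (running total=16) -> [15 3 5 5]
Step 5: sold=4 (running total=20) -> [17 3 4 5]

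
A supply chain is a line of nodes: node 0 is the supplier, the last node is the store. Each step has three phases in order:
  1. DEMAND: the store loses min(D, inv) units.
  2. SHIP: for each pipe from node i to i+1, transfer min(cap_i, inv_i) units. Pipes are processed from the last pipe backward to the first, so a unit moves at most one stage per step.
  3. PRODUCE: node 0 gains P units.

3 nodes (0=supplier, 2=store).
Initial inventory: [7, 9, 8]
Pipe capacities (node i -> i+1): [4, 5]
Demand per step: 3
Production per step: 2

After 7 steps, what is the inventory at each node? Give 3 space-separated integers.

Step 1: demand=3,sold=3 ship[1->2]=5 ship[0->1]=4 prod=2 -> inv=[5 8 10]
Step 2: demand=3,sold=3 ship[1->2]=5 ship[0->1]=4 prod=2 -> inv=[3 7 12]
Step 3: demand=3,sold=3 ship[1->2]=5 ship[0->1]=3 prod=2 -> inv=[2 5 14]
Step 4: demand=3,sold=3 ship[1->2]=5 ship[0->1]=2 prod=2 -> inv=[2 2 16]
Step 5: demand=3,sold=3 ship[1->2]=2 ship[0->1]=2 prod=2 -> inv=[2 2 15]
Step 6: demand=3,sold=3 ship[1->2]=2 ship[0->1]=2 prod=2 -> inv=[2 2 14]
Step 7: demand=3,sold=3 ship[1->2]=2 ship[0->1]=2 prod=2 -> inv=[2 2 13]

2 2 13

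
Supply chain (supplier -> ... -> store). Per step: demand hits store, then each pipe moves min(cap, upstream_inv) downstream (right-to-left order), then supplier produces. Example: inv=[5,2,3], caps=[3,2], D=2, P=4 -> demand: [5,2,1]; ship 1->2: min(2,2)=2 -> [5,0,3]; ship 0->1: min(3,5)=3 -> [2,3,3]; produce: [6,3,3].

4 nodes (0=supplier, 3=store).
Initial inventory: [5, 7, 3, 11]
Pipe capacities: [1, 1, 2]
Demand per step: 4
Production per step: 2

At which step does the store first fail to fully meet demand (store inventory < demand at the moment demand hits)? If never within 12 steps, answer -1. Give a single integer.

Step 1: demand=4,sold=4 ship[2->3]=2 ship[1->2]=1 ship[0->1]=1 prod=2 -> [6 7 2 9]
Step 2: demand=4,sold=4 ship[2->3]=2 ship[1->2]=1 ship[0->1]=1 prod=2 -> [7 7 1 7]
Step 3: demand=4,sold=4 ship[2->3]=1 ship[1->2]=1 ship[0->1]=1 prod=2 -> [8 7 1 4]
Step 4: demand=4,sold=4 ship[2->3]=1 ship[1->2]=1 ship[0->1]=1 prod=2 -> [9 7 1 1]
Step 5: demand=4,sold=1 ship[2->3]=1 ship[1->2]=1 ship[0->1]=1 prod=2 -> [10 7 1 1]
Step 6: demand=4,sold=1 ship[2->3]=1 ship[1->2]=1 ship[0->1]=1 prod=2 -> [11 7 1 1]
Step 7: demand=4,sold=1 ship[2->3]=1 ship[1->2]=1 ship[0->1]=1 prod=2 -> [12 7 1 1]
Step 8: demand=4,sold=1 ship[2->3]=1 ship[1->2]=1 ship[0->1]=1 prod=2 -> [13 7 1 1]
Step 9: demand=4,sold=1 ship[2->3]=1 ship[1->2]=1 ship[0->1]=1 prod=2 -> [14 7 1 1]
Step 10: demand=4,sold=1 ship[2->3]=1 ship[1->2]=1 ship[0->1]=1 prod=2 -> [15 7 1 1]
Step 11: demand=4,sold=1 ship[2->3]=1 ship[1->2]=1 ship[0->1]=1 prod=2 -> [16 7 1 1]
Step 12: demand=4,sold=1 ship[2->3]=1 ship[1->2]=1 ship[0->1]=1 prod=2 -> [17 7 1 1]
First stockout at step 5

5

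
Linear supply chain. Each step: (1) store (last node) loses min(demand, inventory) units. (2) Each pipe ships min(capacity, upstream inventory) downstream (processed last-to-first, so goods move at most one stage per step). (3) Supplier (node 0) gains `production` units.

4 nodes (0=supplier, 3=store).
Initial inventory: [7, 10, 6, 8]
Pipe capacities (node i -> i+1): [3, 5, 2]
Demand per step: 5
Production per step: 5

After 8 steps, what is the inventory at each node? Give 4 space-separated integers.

Step 1: demand=5,sold=5 ship[2->3]=2 ship[1->2]=5 ship[0->1]=3 prod=5 -> inv=[9 8 9 5]
Step 2: demand=5,sold=5 ship[2->3]=2 ship[1->2]=5 ship[0->1]=3 prod=5 -> inv=[11 6 12 2]
Step 3: demand=5,sold=2 ship[2->3]=2 ship[1->2]=5 ship[0->1]=3 prod=5 -> inv=[13 4 15 2]
Step 4: demand=5,sold=2 ship[2->3]=2 ship[1->2]=4 ship[0->1]=3 prod=5 -> inv=[15 3 17 2]
Step 5: demand=5,sold=2 ship[2->3]=2 ship[1->2]=3 ship[0->1]=3 prod=5 -> inv=[17 3 18 2]
Step 6: demand=5,sold=2 ship[2->3]=2 ship[1->2]=3 ship[0->1]=3 prod=5 -> inv=[19 3 19 2]
Step 7: demand=5,sold=2 ship[2->3]=2 ship[1->2]=3 ship[0->1]=3 prod=5 -> inv=[21 3 20 2]
Step 8: demand=5,sold=2 ship[2->3]=2 ship[1->2]=3 ship[0->1]=3 prod=5 -> inv=[23 3 21 2]

23 3 21 2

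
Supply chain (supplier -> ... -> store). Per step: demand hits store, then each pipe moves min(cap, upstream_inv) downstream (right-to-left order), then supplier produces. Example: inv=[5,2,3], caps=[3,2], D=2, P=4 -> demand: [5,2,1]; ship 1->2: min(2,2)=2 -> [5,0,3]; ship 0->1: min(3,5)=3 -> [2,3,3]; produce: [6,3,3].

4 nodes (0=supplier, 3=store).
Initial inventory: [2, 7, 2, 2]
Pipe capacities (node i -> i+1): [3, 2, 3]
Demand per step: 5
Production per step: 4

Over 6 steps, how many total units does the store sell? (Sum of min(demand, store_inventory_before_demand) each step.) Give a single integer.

Answer: 12

Derivation:
Step 1: sold=2 (running total=2) -> [4 7 2 2]
Step 2: sold=2 (running total=4) -> [5 8 2 2]
Step 3: sold=2 (running total=6) -> [6 9 2 2]
Step 4: sold=2 (running total=8) -> [7 10 2 2]
Step 5: sold=2 (running total=10) -> [8 11 2 2]
Step 6: sold=2 (running total=12) -> [9 12 2 2]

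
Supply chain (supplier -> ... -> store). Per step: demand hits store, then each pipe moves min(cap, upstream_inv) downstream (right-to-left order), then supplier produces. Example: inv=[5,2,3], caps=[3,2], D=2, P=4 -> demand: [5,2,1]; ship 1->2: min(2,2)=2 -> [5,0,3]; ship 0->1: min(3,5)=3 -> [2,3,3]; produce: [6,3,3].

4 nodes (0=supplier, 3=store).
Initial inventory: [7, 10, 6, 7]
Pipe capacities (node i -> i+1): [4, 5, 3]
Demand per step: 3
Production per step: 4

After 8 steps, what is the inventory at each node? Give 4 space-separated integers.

Step 1: demand=3,sold=3 ship[2->3]=3 ship[1->2]=5 ship[0->1]=4 prod=4 -> inv=[7 9 8 7]
Step 2: demand=3,sold=3 ship[2->3]=3 ship[1->2]=5 ship[0->1]=4 prod=4 -> inv=[7 8 10 7]
Step 3: demand=3,sold=3 ship[2->3]=3 ship[1->2]=5 ship[0->1]=4 prod=4 -> inv=[7 7 12 7]
Step 4: demand=3,sold=3 ship[2->3]=3 ship[1->2]=5 ship[0->1]=4 prod=4 -> inv=[7 6 14 7]
Step 5: demand=3,sold=3 ship[2->3]=3 ship[1->2]=5 ship[0->1]=4 prod=4 -> inv=[7 5 16 7]
Step 6: demand=3,sold=3 ship[2->3]=3 ship[1->2]=5 ship[0->1]=4 prod=4 -> inv=[7 4 18 7]
Step 7: demand=3,sold=3 ship[2->3]=3 ship[1->2]=4 ship[0->1]=4 prod=4 -> inv=[7 4 19 7]
Step 8: demand=3,sold=3 ship[2->3]=3 ship[1->2]=4 ship[0->1]=4 prod=4 -> inv=[7 4 20 7]

7 4 20 7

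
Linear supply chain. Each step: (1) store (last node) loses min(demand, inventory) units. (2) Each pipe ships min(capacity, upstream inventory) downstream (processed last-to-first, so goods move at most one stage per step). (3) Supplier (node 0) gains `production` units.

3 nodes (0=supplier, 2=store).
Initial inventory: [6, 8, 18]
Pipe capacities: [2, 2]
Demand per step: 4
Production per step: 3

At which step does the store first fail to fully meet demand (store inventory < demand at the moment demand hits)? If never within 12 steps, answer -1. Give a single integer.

Step 1: demand=4,sold=4 ship[1->2]=2 ship[0->1]=2 prod=3 -> [7 8 16]
Step 2: demand=4,sold=4 ship[1->2]=2 ship[0->1]=2 prod=3 -> [8 8 14]
Step 3: demand=4,sold=4 ship[1->2]=2 ship[0->1]=2 prod=3 -> [9 8 12]
Step 4: demand=4,sold=4 ship[1->2]=2 ship[0->1]=2 prod=3 -> [10 8 10]
Step 5: demand=4,sold=4 ship[1->2]=2 ship[0->1]=2 prod=3 -> [11 8 8]
Step 6: demand=4,sold=4 ship[1->2]=2 ship[0->1]=2 prod=3 -> [12 8 6]
Step 7: demand=4,sold=4 ship[1->2]=2 ship[0->1]=2 prod=3 -> [13 8 4]
Step 8: demand=4,sold=4 ship[1->2]=2 ship[0->1]=2 prod=3 -> [14 8 2]
Step 9: demand=4,sold=2 ship[1->2]=2 ship[0->1]=2 prod=3 -> [15 8 2]
Step 10: demand=4,sold=2 ship[1->2]=2 ship[0->1]=2 prod=3 -> [16 8 2]
Step 11: demand=4,sold=2 ship[1->2]=2 ship[0->1]=2 prod=3 -> [17 8 2]
Step 12: demand=4,sold=2 ship[1->2]=2 ship[0->1]=2 prod=3 -> [18 8 2]
First stockout at step 9

9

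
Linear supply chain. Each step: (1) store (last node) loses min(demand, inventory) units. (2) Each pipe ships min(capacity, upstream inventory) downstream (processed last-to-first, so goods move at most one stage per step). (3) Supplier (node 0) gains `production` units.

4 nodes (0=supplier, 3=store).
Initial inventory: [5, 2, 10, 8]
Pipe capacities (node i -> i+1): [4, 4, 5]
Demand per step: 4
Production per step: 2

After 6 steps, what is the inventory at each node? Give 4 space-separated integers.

Step 1: demand=4,sold=4 ship[2->3]=5 ship[1->2]=2 ship[0->1]=4 prod=2 -> inv=[3 4 7 9]
Step 2: demand=4,sold=4 ship[2->3]=5 ship[1->2]=4 ship[0->1]=3 prod=2 -> inv=[2 3 6 10]
Step 3: demand=4,sold=4 ship[2->3]=5 ship[1->2]=3 ship[0->1]=2 prod=2 -> inv=[2 2 4 11]
Step 4: demand=4,sold=4 ship[2->3]=4 ship[1->2]=2 ship[0->1]=2 prod=2 -> inv=[2 2 2 11]
Step 5: demand=4,sold=4 ship[2->3]=2 ship[1->2]=2 ship[0->1]=2 prod=2 -> inv=[2 2 2 9]
Step 6: demand=4,sold=4 ship[2->3]=2 ship[1->2]=2 ship[0->1]=2 prod=2 -> inv=[2 2 2 7]

2 2 2 7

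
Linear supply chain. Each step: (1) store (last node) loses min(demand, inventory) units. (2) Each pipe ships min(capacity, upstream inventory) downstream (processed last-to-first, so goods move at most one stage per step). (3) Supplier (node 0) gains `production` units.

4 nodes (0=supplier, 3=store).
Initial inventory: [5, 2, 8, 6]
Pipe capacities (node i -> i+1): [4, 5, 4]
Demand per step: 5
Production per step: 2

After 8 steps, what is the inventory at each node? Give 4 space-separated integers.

Step 1: demand=5,sold=5 ship[2->3]=4 ship[1->2]=2 ship[0->1]=4 prod=2 -> inv=[3 4 6 5]
Step 2: demand=5,sold=5 ship[2->3]=4 ship[1->2]=4 ship[0->1]=3 prod=2 -> inv=[2 3 6 4]
Step 3: demand=5,sold=4 ship[2->3]=4 ship[1->2]=3 ship[0->1]=2 prod=2 -> inv=[2 2 5 4]
Step 4: demand=5,sold=4 ship[2->3]=4 ship[1->2]=2 ship[0->1]=2 prod=2 -> inv=[2 2 3 4]
Step 5: demand=5,sold=4 ship[2->3]=3 ship[1->2]=2 ship[0->1]=2 prod=2 -> inv=[2 2 2 3]
Step 6: demand=5,sold=3 ship[2->3]=2 ship[1->2]=2 ship[0->1]=2 prod=2 -> inv=[2 2 2 2]
Step 7: demand=5,sold=2 ship[2->3]=2 ship[1->2]=2 ship[0->1]=2 prod=2 -> inv=[2 2 2 2]
Step 8: demand=5,sold=2 ship[2->3]=2 ship[1->2]=2 ship[0->1]=2 prod=2 -> inv=[2 2 2 2]

2 2 2 2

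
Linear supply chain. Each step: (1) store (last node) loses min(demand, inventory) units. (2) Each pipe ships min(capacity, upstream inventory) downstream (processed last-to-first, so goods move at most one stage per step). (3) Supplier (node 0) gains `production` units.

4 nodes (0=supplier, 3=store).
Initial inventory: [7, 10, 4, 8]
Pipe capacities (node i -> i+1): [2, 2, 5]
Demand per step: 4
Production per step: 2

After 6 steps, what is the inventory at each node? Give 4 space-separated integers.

Step 1: demand=4,sold=4 ship[2->3]=4 ship[1->2]=2 ship[0->1]=2 prod=2 -> inv=[7 10 2 8]
Step 2: demand=4,sold=4 ship[2->3]=2 ship[1->2]=2 ship[0->1]=2 prod=2 -> inv=[7 10 2 6]
Step 3: demand=4,sold=4 ship[2->3]=2 ship[1->2]=2 ship[0->1]=2 prod=2 -> inv=[7 10 2 4]
Step 4: demand=4,sold=4 ship[2->3]=2 ship[1->2]=2 ship[0->1]=2 prod=2 -> inv=[7 10 2 2]
Step 5: demand=4,sold=2 ship[2->3]=2 ship[1->2]=2 ship[0->1]=2 prod=2 -> inv=[7 10 2 2]
Step 6: demand=4,sold=2 ship[2->3]=2 ship[1->2]=2 ship[0->1]=2 prod=2 -> inv=[7 10 2 2]

7 10 2 2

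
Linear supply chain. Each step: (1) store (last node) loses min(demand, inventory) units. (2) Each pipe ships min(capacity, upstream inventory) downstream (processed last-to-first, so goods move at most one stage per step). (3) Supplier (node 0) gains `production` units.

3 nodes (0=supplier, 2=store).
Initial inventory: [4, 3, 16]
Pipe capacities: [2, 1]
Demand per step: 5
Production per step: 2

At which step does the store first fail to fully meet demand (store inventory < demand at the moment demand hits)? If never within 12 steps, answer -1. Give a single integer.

Step 1: demand=5,sold=5 ship[1->2]=1 ship[0->1]=2 prod=2 -> [4 4 12]
Step 2: demand=5,sold=5 ship[1->2]=1 ship[0->1]=2 prod=2 -> [4 5 8]
Step 3: demand=5,sold=5 ship[1->2]=1 ship[0->1]=2 prod=2 -> [4 6 4]
Step 4: demand=5,sold=4 ship[1->2]=1 ship[0->1]=2 prod=2 -> [4 7 1]
Step 5: demand=5,sold=1 ship[1->2]=1 ship[0->1]=2 prod=2 -> [4 8 1]
Step 6: demand=5,sold=1 ship[1->2]=1 ship[0->1]=2 prod=2 -> [4 9 1]
Step 7: demand=5,sold=1 ship[1->2]=1 ship[0->1]=2 prod=2 -> [4 10 1]
Step 8: demand=5,sold=1 ship[1->2]=1 ship[0->1]=2 prod=2 -> [4 11 1]
Step 9: demand=5,sold=1 ship[1->2]=1 ship[0->1]=2 prod=2 -> [4 12 1]
Step 10: demand=5,sold=1 ship[1->2]=1 ship[0->1]=2 prod=2 -> [4 13 1]
Step 11: demand=5,sold=1 ship[1->2]=1 ship[0->1]=2 prod=2 -> [4 14 1]
Step 12: demand=5,sold=1 ship[1->2]=1 ship[0->1]=2 prod=2 -> [4 15 1]
First stockout at step 4

4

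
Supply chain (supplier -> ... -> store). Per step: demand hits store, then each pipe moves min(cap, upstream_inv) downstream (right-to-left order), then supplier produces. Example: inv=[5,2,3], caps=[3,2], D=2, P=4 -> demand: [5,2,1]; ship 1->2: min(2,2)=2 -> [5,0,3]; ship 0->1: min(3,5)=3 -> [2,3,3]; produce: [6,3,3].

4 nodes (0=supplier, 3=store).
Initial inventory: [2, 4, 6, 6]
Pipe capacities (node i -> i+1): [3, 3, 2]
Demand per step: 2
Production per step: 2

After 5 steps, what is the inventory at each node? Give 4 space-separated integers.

Step 1: demand=2,sold=2 ship[2->3]=2 ship[1->2]=3 ship[0->1]=2 prod=2 -> inv=[2 3 7 6]
Step 2: demand=2,sold=2 ship[2->3]=2 ship[1->2]=3 ship[0->1]=2 prod=2 -> inv=[2 2 8 6]
Step 3: demand=2,sold=2 ship[2->3]=2 ship[1->2]=2 ship[0->1]=2 prod=2 -> inv=[2 2 8 6]
Step 4: demand=2,sold=2 ship[2->3]=2 ship[1->2]=2 ship[0->1]=2 prod=2 -> inv=[2 2 8 6]
Step 5: demand=2,sold=2 ship[2->3]=2 ship[1->2]=2 ship[0->1]=2 prod=2 -> inv=[2 2 8 6]

2 2 8 6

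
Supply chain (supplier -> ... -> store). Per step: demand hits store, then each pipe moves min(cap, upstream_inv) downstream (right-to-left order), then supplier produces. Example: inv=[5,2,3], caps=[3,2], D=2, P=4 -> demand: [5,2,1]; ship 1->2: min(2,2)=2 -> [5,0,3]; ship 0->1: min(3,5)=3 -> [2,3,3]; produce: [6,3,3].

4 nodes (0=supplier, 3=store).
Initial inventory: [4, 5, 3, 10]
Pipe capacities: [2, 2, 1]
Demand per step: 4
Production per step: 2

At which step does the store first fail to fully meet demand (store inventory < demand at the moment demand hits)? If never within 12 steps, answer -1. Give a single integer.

Step 1: demand=4,sold=4 ship[2->3]=1 ship[1->2]=2 ship[0->1]=2 prod=2 -> [4 5 4 7]
Step 2: demand=4,sold=4 ship[2->3]=1 ship[1->2]=2 ship[0->1]=2 prod=2 -> [4 5 5 4]
Step 3: demand=4,sold=4 ship[2->3]=1 ship[1->2]=2 ship[0->1]=2 prod=2 -> [4 5 6 1]
Step 4: demand=4,sold=1 ship[2->3]=1 ship[1->2]=2 ship[0->1]=2 prod=2 -> [4 5 7 1]
Step 5: demand=4,sold=1 ship[2->3]=1 ship[1->2]=2 ship[0->1]=2 prod=2 -> [4 5 8 1]
Step 6: demand=4,sold=1 ship[2->3]=1 ship[1->2]=2 ship[0->1]=2 prod=2 -> [4 5 9 1]
Step 7: demand=4,sold=1 ship[2->3]=1 ship[1->2]=2 ship[0->1]=2 prod=2 -> [4 5 10 1]
Step 8: demand=4,sold=1 ship[2->3]=1 ship[1->2]=2 ship[0->1]=2 prod=2 -> [4 5 11 1]
Step 9: demand=4,sold=1 ship[2->3]=1 ship[1->2]=2 ship[0->1]=2 prod=2 -> [4 5 12 1]
Step 10: demand=4,sold=1 ship[2->3]=1 ship[1->2]=2 ship[0->1]=2 prod=2 -> [4 5 13 1]
Step 11: demand=4,sold=1 ship[2->3]=1 ship[1->2]=2 ship[0->1]=2 prod=2 -> [4 5 14 1]
Step 12: demand=4,sold=1 ship[2->3]=1 ship[1->2]=2 ship[0->1]=2 prod=2 -> [4 5 15 1]
First stockout at step 4

4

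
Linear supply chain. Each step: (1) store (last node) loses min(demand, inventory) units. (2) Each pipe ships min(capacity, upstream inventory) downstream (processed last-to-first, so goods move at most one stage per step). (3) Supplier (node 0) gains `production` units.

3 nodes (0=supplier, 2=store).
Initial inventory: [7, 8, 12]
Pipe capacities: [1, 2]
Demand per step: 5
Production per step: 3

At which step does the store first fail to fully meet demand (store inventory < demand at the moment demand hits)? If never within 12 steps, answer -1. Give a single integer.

Step 1: demand=5,sold=5 ship[1->2]=2 ship[0->1]=1 prod=3 -> [9 7 9]
Step 2: demand=5,sold=5 ship[1->2]=2 ship[0->1]=1 prod=3 -> [11 6 6]
Step 3: demand=5,sold=5 ship[1->2]=2 ship[0->1]=1 prod=3 -> [13 5 3]
Step 4: demand=5,sold=3 ship[1->2]=2 ship[0->1]=1 prod=3 -> [15 4 2]
Step 5: demand=5,sold=2 ship[1->2]=2 ship[0->1]=1 prod=3 -> [17 3 2]
Step 6: demand=5,sold=2 ship[1->2]=2 ship[0->1]=1 prod=3 -> [19 2 2]
Step 7: demand=5,sold=2 ship[1->2]=2 ship[0->1]=1 prod=3 -> [21 1 2]
Step 8: demand=5,sold=2 ship[1->2]=1 ship[0->1]=1 prod=3 -> [23 1 1]
Step 9: demand=5,sold=1 ship[1->2]=1 ship[0->1]=1 prod=3 -> [25 1 1]
Step 10: demand=5,sold=1 ship[1->2]=1 ship[0->1]=1 prod=3 -> [27 1 1]
Step 11: demand=5,sold=1 ship[1->2]=1 ship[0->1]=1 prod=3 -> [29 1 1]
Step 12: demand=5,sold=1 ship[1->2]=1 ship[0->1]=1 prod=3 -> [31 1 1]
First stockout at step 4

4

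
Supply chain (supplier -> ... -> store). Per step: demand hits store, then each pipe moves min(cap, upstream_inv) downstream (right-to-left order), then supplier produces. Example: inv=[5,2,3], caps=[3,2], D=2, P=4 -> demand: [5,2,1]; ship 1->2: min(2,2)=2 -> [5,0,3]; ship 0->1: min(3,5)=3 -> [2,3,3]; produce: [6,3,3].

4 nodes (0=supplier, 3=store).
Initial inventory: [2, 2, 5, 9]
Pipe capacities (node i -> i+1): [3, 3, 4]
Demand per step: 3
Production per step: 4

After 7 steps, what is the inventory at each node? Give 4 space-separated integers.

Step 1: demand=3,sold=3 ship[2->3]=4 ship[1->2]=2 ship[0->1]=2 prod=4 -> inv=[4 2 3 10]
Step 2: demand=3,sold=3 ship[2->3]=3 ship[1->2]=2 ship[0->1]=3 prod=4 -> inv=[5 3 2 10]
Step 3: demand=3,sold=3 ship[2->3]=2 ship[1->2]=3 ship[0->1]=3 prod=4 -> inv=[6 3 3 9]
Step 4: demand=3,sold=3 ship[2->3]=3 ship[1->2]=3 ship[0->1]=3 prod=4 -> inv=[7 3 3 9]
Step 5: demand=3,sold=3 ship[2->3]=3 ship[1->2]=3 ship[0->1]=3 prod=4 -> inv=[8 3 3 9]
Step 6: demand=3,sold=3 ship[2->3]=3 ship[1->2]=3 ship[0->1]=3 prod=4 -> inv=[9 3 3 9]
Step 7: demand=3,sold=3 ship[2->3]=3 ship[1->2]=3 ship[0->1]=3 prod=4 -> inv=[10 3 3 9]

10 3 3 9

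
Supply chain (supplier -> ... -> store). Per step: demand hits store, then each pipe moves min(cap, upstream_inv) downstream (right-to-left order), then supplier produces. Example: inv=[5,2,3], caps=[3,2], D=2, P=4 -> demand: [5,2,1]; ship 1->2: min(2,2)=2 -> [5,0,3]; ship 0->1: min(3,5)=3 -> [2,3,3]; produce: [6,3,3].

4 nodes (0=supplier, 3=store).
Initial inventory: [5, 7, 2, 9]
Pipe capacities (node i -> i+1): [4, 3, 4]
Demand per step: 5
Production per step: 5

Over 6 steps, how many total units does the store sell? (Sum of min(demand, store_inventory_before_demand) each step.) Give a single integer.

Step 1: sold=5 (running total=5) -> [6 8 3 6]
Step 2: sold=5 (running total=10) -> [7 9 3 4]
Step 3: sold=4 (running total=14) -> [8 10 3 3]
Step 4: sold=3 (running total=17) -> [9 11 3 3]
Step 5: sold=3 (running total=20) -> [10 12 3 3]
Step 6: sold=3 (running total=23) -> [11 13 3 3]

Answer: 23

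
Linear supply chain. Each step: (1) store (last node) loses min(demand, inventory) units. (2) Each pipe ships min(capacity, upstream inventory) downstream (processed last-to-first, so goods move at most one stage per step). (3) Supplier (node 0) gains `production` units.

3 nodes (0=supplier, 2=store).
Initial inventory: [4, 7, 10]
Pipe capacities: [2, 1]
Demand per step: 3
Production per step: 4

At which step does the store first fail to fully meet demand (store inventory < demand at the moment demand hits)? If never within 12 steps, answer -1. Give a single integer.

Step 1: demand=3,sold=3 ship[1->2]=1 ship[0->1]=2 prod=4 -> [6 8 8]
Step 2: demand=3,sold=3 ship[1->2]=1 ship[0->1]=2 prod=4 -> [8 9 6]
Step 3: demand=3,sold=3 ship[1->2]=1 ship[0->1]=2 prod=4 -> [10 10 4]
Step 4: demand=3,sold=3 ship[1->2]=1 ship[0->1]=2 prod=4 -> [12 11 2]
Step 5: demand=3,sold=2 ship[1->2]=1 ship[0->1]=2 prod=4 -> [14 12 1]
Step 6: demand=3,sold=1 ship[1->2]=1 ship[0->1]=2 prod=4 -> [16 13 1]
Step 7: demand=3,sold=1 ship[1->2]=1 ship[0->1]=2 prod=4 -> [18 14 1]
Step 8: demand=3,sold=1 ship[1->2]=1 ship[0->1]=2 prod=4 -> [20 15 1]
Step 9: demand=3,sold=1 ship[1->2]=1 ship[0->1]=2 prod=4 -> [22 16 1]
Step 10: demand=3,sold=1 ship[1->2]=1 ship[0->1]=2 prod=4 -> [24 17 1]
Step 11: demand=3,sold=1 ship[1->2]=1 ship[0->1]=2 prod=4 -> [26 18 1]
Step 12: demand=3,sold=1 ship[1->2]=1 ship[0->1]=2 prod=4 -> [28 19 1]
First stockout at step 5

5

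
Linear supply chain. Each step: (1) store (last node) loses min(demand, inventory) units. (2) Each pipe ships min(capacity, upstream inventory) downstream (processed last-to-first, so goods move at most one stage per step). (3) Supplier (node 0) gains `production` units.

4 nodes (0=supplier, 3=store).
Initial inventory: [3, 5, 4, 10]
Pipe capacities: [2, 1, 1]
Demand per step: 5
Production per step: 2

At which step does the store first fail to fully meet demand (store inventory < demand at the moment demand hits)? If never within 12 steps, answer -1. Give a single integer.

Step 1: demand=5,sold=5 ship[2->3]=1 ship[1->2]=1 ship[0->1]=2 prod=2 -> [3 6 4 6]
Step 2: demand=5,sold=5 ship[2->3]=1 ship[1->2]=1 ship[0->1]=2 prod=2 -> [3 7 4 2]
Step 3: demand=5,sold=2 ship[2->3]=1 ship[1->2]=1 ship[0->1]=2 prod=2 -> [3 8 4 1]
Step 4: demand=5,sold=1 ship[2->3]=1 ship[1->2]=1 ship[0->1]=2 prod=2 -> [3 9 4 1]
Step 5: demand=5,sold=1 ship[2->3]=1 ship[1->2]=1 ship[0->1]=2 prod=2 -> [3 10 4 1]
Step 6: demand=5,sold=1 ship[2->3]=1 ship[1->2]=1 ship[0->1]=2 prod=2 -> [3 11 4 1]
Step 7: demand=5,sold=1 ship[2->3]=1 ship[1->2]=1 ship[0->1]=2 prod=2 -> [3 12 4 1]
Step 8: demand=5,sold=1 ship[2->3]=1 ship[1->2]=1 ship[0->1]=2 prod=2 -> [3 13 4 1]
Step 9: demand=5,sold=1 ship[2->3]=1 ship[1->2]=1 ship[0->1]=2 prod=2 -> [3 14 4 1]
Step 10: demand=5,sold=1 ship[2->3]=1 ship[1->2]=1 ship[0->1]=2 prod=2 -> [3 15 4 1]
Step 11: demand=5,sold=1 ship[2->3]=1 ship[1->2]=1 ship[0->1]=2 prod=2 -> [3 16 4 1]
Step 12: demand=5,sold=1 ship[2->3]=1 ship[1->2]=1 ship[0->1]=2 prod=2 -> [3 17 4 1]
First stockout at step 3

3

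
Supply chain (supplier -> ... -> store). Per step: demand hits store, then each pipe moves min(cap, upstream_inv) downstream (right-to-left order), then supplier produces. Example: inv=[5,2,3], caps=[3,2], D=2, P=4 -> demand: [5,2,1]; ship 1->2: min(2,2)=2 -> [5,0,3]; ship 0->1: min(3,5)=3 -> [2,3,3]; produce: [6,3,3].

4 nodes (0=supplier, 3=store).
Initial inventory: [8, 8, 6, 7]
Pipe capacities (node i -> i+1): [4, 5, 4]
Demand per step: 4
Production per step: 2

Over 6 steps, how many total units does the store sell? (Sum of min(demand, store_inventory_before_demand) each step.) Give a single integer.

Step 1: sold=4 (running total=4) -> [6 7 7 7]
Step 2: sold=4 (running total=8) -> [4 6 8 7]
Step 3: sold=4 (running total=12) -> [2 5 9 7]
Step 4: sold=4 (running total=16) -> [2 2 10 7]
Step 5: sold=4 (running total=20) -> [2 2 8 7]
Step 6: sold=4 (running total=24) -> [2 2 6 7]

Answer: 24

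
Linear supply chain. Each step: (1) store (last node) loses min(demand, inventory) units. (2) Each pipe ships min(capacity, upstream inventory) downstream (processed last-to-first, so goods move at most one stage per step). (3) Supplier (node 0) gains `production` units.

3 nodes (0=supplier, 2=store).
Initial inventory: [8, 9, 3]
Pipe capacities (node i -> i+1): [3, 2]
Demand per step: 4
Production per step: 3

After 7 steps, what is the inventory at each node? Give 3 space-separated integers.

Step 1: demand=4,sold=3 ship[1->2]=2 ship[0->1]=3 prod=3 -> inv=[8 10 2]
Step 2: demand=4,sold=2 ship[1->2]=2 ship[0->1]=3 prod=3 -> inv=[8 11 2]
Step 3: demand=4,sold=2 ship[1->2]=2 ship[0->1]=3 prod=3 -> inv=[8 12 2]
Step 4: demand=4,sold=2 ship[1->2]=2 ship[0->1]=3 prod=3 -> inv=[8 13 2]
Step 5: demand=4,sold=2 ship[1->2]=2 ship[0->1]=3 prod=3 -> inv=[8 14 2]
Step 6: demand=4,sold=2 ship[1->2]=2 ship[0->1]=3 prod=3 -> inv=[8 15 2]
Step 7: demand=4,sold=2 ship[1->2]=2 ship[0->1]=3 prod=3 -> inv=[8 16 2]

8 16 2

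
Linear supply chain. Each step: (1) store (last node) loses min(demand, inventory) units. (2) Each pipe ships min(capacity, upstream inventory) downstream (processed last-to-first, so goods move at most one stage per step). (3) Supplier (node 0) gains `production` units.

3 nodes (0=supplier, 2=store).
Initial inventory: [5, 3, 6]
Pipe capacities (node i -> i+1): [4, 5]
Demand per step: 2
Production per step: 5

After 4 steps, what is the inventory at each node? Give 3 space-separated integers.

Step 1: demand=2,sold=2 ship[1->2]=3 ship[0->1]=4 prod=5 -> inv=[6 4 7]
Step 2: demand=2,sold=2 ship[1->2]=4 ship[0->1]=4 prod=5 -> inv=[7 4 9]
Step 3: demand=2,sold=2 ship[1->2]=4 ship[0->1]=4 prod=5 -> inv=[8 4 11]
Step 4: demand=2,sold=2 ship[1->2]=4 ship[0->1]=4 prod=5 -> inv=[9 4 13]

9 4 13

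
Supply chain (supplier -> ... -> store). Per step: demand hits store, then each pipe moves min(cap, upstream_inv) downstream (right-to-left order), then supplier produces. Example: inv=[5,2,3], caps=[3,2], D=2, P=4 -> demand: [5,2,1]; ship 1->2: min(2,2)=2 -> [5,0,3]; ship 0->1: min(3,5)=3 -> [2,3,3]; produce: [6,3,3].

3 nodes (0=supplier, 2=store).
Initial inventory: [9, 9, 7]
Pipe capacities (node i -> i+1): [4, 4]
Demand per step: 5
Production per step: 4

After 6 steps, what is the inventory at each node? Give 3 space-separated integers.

Step 1: demand=5,sold=5 ship[1->2]=4 ship[0->1]=4 prod=4 -> inv=[9 9 6]
Step 2: demand=5,sold=5 ship[1->2]=4 ship[0->1]=4 prod=4 -> inv=[9 9 5]
Step 3: demand=5,sold=5 ship[1->2]=4 ship[0->1]=4 prod=4 -> inv=[9 9 4]
Step 4: demand=5,sold=4 ship[1->2]=4 ship[0->1]=4 prod=4 -> inv=[9 9 4]
Step 5: demand=5,sold=4 ship[1->2]=4 ship[0->1]=4 prod=4 -> inv=[9 9 4]
Step 6: demand=5,sold=4 ship[1->2]=4 ship[0->1]=4 prod=4 -> inv=[9 9 4]

9 9 4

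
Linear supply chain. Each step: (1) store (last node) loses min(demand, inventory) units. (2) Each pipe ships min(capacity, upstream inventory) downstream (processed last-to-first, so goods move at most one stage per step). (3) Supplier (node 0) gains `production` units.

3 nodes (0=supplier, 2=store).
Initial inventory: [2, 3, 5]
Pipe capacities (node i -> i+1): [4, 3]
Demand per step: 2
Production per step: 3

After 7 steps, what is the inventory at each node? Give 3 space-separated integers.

Step 1: demand=2,sold=2 ship[1->2]=3 ship[0->1]=2 prod=3 -> inv=[3 2 6]
Step 2: demand=2,sold=2 ship[1->2]=2 ship[0->1]=3 prod=3 -> inv=[3 3 6]
Step 3: demand=2,sold=2 ship[1->2]=3 ship[0->1]=3 prod=3 -> inv=[3 3 7]
Step 4: demand=2,sold=2 ship[1->2]=3 ship[0->1]=3 prod=3 -> inv=[3 3 8]
Step 5: demand=2,sold=2 ship[1->2]=3 ship[0->1]=3 prod=3 -> inv=[3 3 9]
Step 6: demand=2,sold=2 ship[1->2]=3 ship[0->1]=3 prod=3 -> inv=[3 3 10]
Step 7: demand=2,sold=2 ship[1->2]=3 ship[0->1]=3 prod=3 -> inv=[3 3 11]

3 3 11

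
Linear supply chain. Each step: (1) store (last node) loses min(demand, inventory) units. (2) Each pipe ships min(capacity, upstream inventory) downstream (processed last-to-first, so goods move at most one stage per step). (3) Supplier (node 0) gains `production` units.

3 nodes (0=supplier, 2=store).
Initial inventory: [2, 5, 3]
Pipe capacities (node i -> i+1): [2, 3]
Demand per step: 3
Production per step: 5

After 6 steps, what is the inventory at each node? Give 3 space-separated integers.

Step 1: demand=3,sold=3 ship[1->2]=3 ship[0->1]=2 prod=5 -> inv=[5 4 3]
Step 2: demand=3,sold=3 ship[1->2]=3 ship[0->1]=2 prod=5 -> inv=[8 3 3]
Step 3: demand=3,sold=3 ship[1->2]=3 ship[0->1]=2 prod=5 -> inv=[11 2 3]
Step 4: demand=3,sold=3 ship[1->2]=2 ship[0->1]=2 prod=5 -> inv=[14 2 2]
Step 5: demand=3,sold=2 ship[1->2]=2 ship[0->1]=2 prod=5 -> inv=[17 2 2]
Step 6: demand=3,sold=2 ship[1->2]=2 ship[0->1]=2 prod=5 -> inv=[20 2 2]

20 2 2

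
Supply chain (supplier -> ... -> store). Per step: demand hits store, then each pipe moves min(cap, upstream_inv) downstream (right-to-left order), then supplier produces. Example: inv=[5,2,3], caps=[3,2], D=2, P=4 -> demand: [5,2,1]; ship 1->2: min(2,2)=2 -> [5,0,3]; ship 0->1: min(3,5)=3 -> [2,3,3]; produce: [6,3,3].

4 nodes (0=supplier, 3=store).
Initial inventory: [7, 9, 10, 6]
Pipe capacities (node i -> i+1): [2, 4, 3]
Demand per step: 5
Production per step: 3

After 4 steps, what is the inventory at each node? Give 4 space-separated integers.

Step 1: demand=5,sold=5 ship[2->3]=3 ship[1->2]=4 ship[0->1]=2 prod=3 -> inv=[8 7 11 4]
Step 2: demand=5,sold=4 ship[2->3]=3 ship[1->2]=4 ship[0->1]=2 prod=3 -> inv=[9 5 12 3]
Step 3: demand=5,sold=3 ship[2->3]=3 ship[1->2]=4 ship[0->1]=2 prod=3 -> inv=[10 3 13 3]
Step 4: demand=5,sold=3 ship[2->3]=3 ship[1->2]=3 ship[0->1]=2 prod=3 -> inv=[11 2 13 3]

11 2 13 3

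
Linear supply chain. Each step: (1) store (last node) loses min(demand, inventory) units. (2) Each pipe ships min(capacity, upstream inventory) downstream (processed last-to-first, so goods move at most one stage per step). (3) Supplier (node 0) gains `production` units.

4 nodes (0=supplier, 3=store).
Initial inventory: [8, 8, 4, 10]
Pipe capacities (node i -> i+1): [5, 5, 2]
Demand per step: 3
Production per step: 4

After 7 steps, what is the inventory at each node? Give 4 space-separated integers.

Step 1: demand=3,sold=3 ship[2->3]=2 ship[1->2]=5 ship[0->1]=5 prod=4 -> inv=[7 8 7 9]
Step 2: demand=3,sold=3 ship[2->3]=2 ship[1->2]=5 ship[0->1]=5 prod=4 -> inv=[6 8 10 8]
Step 3: demand=3,sold=3 ship[2->3]=2 ship[1->2]=5 ship[0->1]=5 prod=4 -> inv=[5 8 13 7]
Step 4: demand=3,sold=3 ship[2->3]=2 ship[1->2]=5 ship[0->1]=5 prod=4 -> inv=[4 8 16 6]
Step 5: demand=3,sold=3 ship[2->3]=2 ship[1->2]=5 ship[0->1]=4 prod=4 -> inv=[4 7 19 5]
Step 6: demand=3,sold=3 ship[2->3]=2 ship[1->2]=5 ship[0->1]=4 prod=4 -> inv=[4 6 22 4]
Step 7: demand=3,sold=3 ship[2->3]=2 ship[1->2]=5 ship[0->1]=4 prod=4 -> inv=[4 5 25 3]

4 5 25 3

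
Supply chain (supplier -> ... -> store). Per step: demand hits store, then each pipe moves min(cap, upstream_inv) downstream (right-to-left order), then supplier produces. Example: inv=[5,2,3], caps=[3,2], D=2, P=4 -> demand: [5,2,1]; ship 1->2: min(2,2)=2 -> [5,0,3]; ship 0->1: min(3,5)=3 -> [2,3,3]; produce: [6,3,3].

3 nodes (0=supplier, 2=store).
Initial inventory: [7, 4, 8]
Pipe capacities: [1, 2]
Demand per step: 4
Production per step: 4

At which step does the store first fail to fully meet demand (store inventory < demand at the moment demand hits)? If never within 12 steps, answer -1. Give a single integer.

Step 1: demand=4,sold=4 ship[1->2]=2 ship[0->1]=1 prod=4 -> [10 3 6]
Step 2: demand=4,sold=4 ship[1->2]=2 ship[0->1]=1 prod=4 -> [13 2 4]
Step 3: demand=4,sold=4 ship[1->2]=2 ship[0->1]=1 prod=4 -> [16 1 2]
Step 4: demand=4,sold=2 ship[1->2]=1 ship[0->1]=1 prod=4 -> [19 1 1]
Step 5: demand=4,sold=1 ship[1->2]=1 ship[0->1]=1 prod=4 -> [22 1 1]
Step 6: demand=4,sold=1 ship[1->2]=1 ship[0->1]=1 prod=4 -> [25 1 1]
Step 7: demand=4,sold=1 ship[1->2]=1 ship[0->1]=1 prod=4 -> [28 1 1]
Step 8: demand=4,sold=1 ship[1->2]=1 ship[0->1]=1 prod=4 -> [31 1 1]
Step 9: demand=4,sold=1 ship[1->2]=1 ship[0->1]=1 prod=4 -> [34 1 1]
Step 10: demand=4,sold=1 ship[1->2]=1 ship[0->1]=1 prod=4 -> [37 1 1]
Step 11: demand=4,sold=1 ship[1->2]=1 ship[0->1]=1 prod=4 -> [40 1 1]
Step 12: demand=4,sold=1 ship[1->2]=1 ship[0->1]=1 prod=4 -> [43 1 1]
First stockout at step 4

4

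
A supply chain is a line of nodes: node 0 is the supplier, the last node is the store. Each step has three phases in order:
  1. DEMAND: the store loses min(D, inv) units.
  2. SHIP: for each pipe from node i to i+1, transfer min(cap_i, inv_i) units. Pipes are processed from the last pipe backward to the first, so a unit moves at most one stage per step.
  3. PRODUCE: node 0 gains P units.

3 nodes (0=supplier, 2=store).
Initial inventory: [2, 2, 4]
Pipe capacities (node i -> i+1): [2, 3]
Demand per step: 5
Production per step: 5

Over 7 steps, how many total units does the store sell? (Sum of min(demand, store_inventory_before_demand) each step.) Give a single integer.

Answer: 16

Derivation:
Step 1: sold=4 (running total=4) -> [5 2 2]
Step 2: sold=2 (running total=6) -> [8 2 2]
Step 3: sold=2 (running total=8) -> [11 2 2]
Step 4: sold=2 (running total=10) -> [14 2 2]
Step 5: sold=2 (running total=12) -> [17 2 2]
Step 6: sold=2 (running total=14) -> [20 2 2]
Step 7: sold=2 (running total=16) -> [23 2 2]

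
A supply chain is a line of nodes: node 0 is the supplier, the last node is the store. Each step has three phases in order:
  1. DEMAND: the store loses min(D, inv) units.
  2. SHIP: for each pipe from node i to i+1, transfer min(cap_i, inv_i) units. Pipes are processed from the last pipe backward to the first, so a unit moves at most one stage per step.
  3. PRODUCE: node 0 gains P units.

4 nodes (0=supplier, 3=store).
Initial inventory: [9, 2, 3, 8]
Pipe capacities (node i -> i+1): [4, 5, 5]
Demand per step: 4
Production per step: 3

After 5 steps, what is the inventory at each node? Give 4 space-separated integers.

Step 1: demand=4,sold=4 ship[2->3]=3 ship[1->2]=2 ship[0->1]=4 prod=3 -> inv=[8 4 2 7]
Step 2: demand=4,sold=4 ship[2->3]=2 ship[1->2]=4 ship[0->1]=4 prod=3 -> inv=[7 4 4 5]
Step 3: demand=4,sold=4 ship[2->3]=4 ship[1->2]=4 ship[0->1]=4 prod=3 -> inv=[6 4 4 5]
Step 4: demand=4,sold=4 ship[2->3]=4 ship[1->2]=4 ship[0->1]=4 prod=3 -> inv=[5 4 4 5]
Step 5: demand=4,sold=4 ship[2->3]=4 ship[1->2]=4 ship[0->1]=4 prod=3 -> inv=[4 4 4 5]

4 4 4 5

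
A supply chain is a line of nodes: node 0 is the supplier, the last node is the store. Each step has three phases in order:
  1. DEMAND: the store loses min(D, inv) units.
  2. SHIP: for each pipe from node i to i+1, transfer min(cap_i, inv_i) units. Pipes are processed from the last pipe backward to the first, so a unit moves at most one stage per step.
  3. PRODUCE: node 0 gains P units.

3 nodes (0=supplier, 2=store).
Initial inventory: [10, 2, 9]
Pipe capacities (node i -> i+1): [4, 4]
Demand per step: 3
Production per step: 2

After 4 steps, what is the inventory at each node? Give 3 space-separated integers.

Step 1: demand=3,sold=3 ship[1->2]=2 ship[0->1]=4 prod=2 -> inv=[8 4 8]
Step 2: demand=3,sold=3 ship[1->2]=4 ship[0->1]=4 prod=2 -> inv=[6 4 9]
Step 3: demand=3,sold=3 ship[1->2]=4 ship[0->1]=4 prod=2 -> inv=[4 4 10]
Step 4: demand=3,sold=3 ship[1->2]=4 ship[0->1]=4 prod=2 -> inv=[2 4 11]

2 4 11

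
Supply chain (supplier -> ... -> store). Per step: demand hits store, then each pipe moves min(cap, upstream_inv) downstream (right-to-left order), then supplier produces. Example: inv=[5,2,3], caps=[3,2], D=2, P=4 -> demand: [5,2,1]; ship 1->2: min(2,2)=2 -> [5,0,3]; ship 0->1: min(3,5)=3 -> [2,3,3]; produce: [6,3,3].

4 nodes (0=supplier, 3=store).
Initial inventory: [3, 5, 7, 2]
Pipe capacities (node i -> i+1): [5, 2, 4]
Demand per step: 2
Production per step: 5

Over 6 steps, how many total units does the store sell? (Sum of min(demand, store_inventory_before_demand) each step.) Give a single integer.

Answer: 12

Derivation:
Step 1: sold=2 (running total=2) -> [5 6 5 4]
Step 2: sold=2 (running total=4) -> [5 9 3 6]
Step 3: sold=2 (running total=6) -> [5 12 2 7]
Step 4: sold=2 (running total=8) -> [5 15 2 7]
Step 5: sold=2 (running total=10) -> [5 18 2 7]
Step 6: sold=2 (running total=12) -> [5 21 2 7]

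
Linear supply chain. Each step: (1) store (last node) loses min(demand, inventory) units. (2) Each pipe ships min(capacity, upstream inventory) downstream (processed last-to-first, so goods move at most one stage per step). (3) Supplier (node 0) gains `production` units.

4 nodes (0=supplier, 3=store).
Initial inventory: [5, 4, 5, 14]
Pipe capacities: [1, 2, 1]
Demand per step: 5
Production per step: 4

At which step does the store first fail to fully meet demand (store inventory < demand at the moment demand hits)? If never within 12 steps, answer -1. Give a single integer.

Step 1: demand=5,sold=5 ship[2->3]=1 ship[1->2]=2 ship[0->1]=1 prod=4 -> [8 3 6 10]
Step 2: demand=5,sold=5 ship[2->3]=1 ship[1->2]=2 ship[0->1]=1 prod=4 -> [11 2 7 6]
Step 3: demand=5,sold=5 ship[2->3]=1 ship[1->2]=2 ship[0->1]=1 prod=4 -> [14 1 8 2]
Step 4: demand=5,sold=2 ship[2->3]=1 ship[1->2]=1 ship[0->1]=1 prod=4 -> [17 1 8 1]
Step 5: demand=5,sold=1 ship[2->3]=1 ship[1->2]=1 ship[0->1]=1 prod=4 -> [20 1 8 1]
Step 6: demand=5,sold=1 ship[2->3]=1 ship[1->2]=1 ship[0->1]=1 prod=4 -> [23 1 8 1]
Step 7: demand=5,sold=1 ship[2->3]=1 ship[1->2]=1 ship[0->1]=1 prod=4 -> [26 1 8 1]
Step 8: demand=5,sold=1 ship[2->3]=1 ship[1->2]=1 ship[0->1]=1 prod=4 -> [29 1 8 1]
Step 9: demand=5,sold=1 ship[2->3]=1 ship[1->2]=1 ship[0->1]=1 prod=4 -> [32 1 8 1]
Step 10: demand=5,sold=1 ship[2->3]=1 ship[1->2]=1 ship[0->1]=1 prod=4 -> [35 1 8 1]
Step 11: demand=5,sold=1 ship[2->3]=1 ship[1->2]=1 ship[0->1]=1 prod=4 -> [38 1 8 1]
Step 12: demand=5,sold=1 ship[2->3]=1 ship[1->2]=1 ship[0->1]=1 prod=4 -> [41 1 8 1]
First stockout at step 4

4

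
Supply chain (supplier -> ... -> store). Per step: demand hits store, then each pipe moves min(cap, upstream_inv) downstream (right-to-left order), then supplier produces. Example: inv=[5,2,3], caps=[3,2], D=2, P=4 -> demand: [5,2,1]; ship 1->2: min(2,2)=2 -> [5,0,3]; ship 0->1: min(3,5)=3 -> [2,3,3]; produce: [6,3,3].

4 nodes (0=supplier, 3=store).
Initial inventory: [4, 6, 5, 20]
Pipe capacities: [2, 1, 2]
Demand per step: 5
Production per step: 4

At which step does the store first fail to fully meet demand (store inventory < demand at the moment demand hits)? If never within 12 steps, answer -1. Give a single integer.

Step 1: demand=5,sold=5 ship[2->3]=2 ship[1->2]=1 ship[0->1]=2 prod=4 -> [6 7 4 17]
Step 2: demand=5,sold=5 ship[2->3]=2 ship[1->2]=1 ship[0->1]=2 prod=4 -> [8 8 3 14]
Step 3: demand=5,sold=5 ship[2->3]=2 ship[1->2]=1 ship[0->1]=2 prod=4 -> [10 9 2 11]
Step 4: demand=5,sold=5 ship[2->3]=2 ship[1->2]=1 ship[0->1]=2 prod=4 -> [12 10 1 8]
Step 5: demand=5,sold=5 ship[2->3]=1 ship[1->2]=1 ship[0->1]=2 prod=4 -> [14 11 1 4]
Step 6: demand=5,sold=4 ship[2->3]=1 ship[1->2]=1 ship[0->1]=2 prod=4 -> [16 12 1 1]
Step 7: demand=5,sold=1 ship[2->3]=1 ship[1->2]=1 ship[0->1]=2 prod=4 -> [18 13 1 1]
Step 8: demand=5,sold=1 ship[2->3]=1 ship[1->2]=1 ship[0->1]=2 prod=4 -> [20 14 1 1]
Step 9: demand=5,sold=1 ship[2->3]=1 ship[1->2]=1 ship[0->1]=2 prod=4 -> [22 15 1 1]
Step 10: demand=5,sold=1 ship[2->3]=1 ship[1->2]=1 ship[0->1]=2 prod=4 -> [24 16 1 1]
Step 11: demand=5,sold=1 ship[2->3]=1 ship[1->2]=1 ship[0->1]=2 prod=4 -> [26 17 1 1]
Step 12: demand=5,sold=1 ship[2->3]=1 ship[1->2]=1 ship[0->1]=2 prod=4 -> [28 18 1 1]
First stockout at step 6

6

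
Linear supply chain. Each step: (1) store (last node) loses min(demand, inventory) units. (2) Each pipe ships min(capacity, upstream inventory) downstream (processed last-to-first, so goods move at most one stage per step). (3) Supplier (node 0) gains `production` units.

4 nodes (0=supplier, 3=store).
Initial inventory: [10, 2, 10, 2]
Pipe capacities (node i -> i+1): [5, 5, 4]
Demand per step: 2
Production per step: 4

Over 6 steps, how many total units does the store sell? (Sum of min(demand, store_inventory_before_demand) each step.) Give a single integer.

Answer: 12

Derivation:
Step 1: sold=2 (running total=2) -> [9 5 8 4]
Step 2: sold=2 (running total=4) -> [8 5 9 6]
Step 3: sold=2 (running total=6) -> [7 5 10 8]
Step 4: sold=2 (running total=8) -> [6 5 11 10]
Step 5: sold=2 (running total=10) -> [5 5 12 12]
Step 6: sold=2 (running total=12) -> [4 5 13 14]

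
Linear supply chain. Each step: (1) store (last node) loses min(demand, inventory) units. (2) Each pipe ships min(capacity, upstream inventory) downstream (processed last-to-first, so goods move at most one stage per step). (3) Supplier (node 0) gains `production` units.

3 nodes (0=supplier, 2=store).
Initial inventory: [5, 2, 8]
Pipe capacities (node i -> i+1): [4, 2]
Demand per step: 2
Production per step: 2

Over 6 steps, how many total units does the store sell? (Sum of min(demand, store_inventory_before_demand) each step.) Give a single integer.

Step 1: sold=2 (running total=2) -> [3 4 8]
Step 2: sold=2 (running total=4) -> [2 5 8]
Step 3: sold=2 (running total=6) -> [2 5 8]
Step 4: sold=2 (running total=8) -> [2 5 8]
Step 5: sold=2 (running total=10) -> [2 5 8]
Step 6: sold=2 (running total=12) -> [2 5 8]

Answer: 12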